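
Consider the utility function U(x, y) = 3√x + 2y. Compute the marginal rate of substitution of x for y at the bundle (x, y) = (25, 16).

MU_x = 3/(2√x), MU_y = 2.
MRS = 3/(2√x) ÷ 2.
At (25, 16): MRS = 0.15.
That is, one extra unit of x is worth 0.15 units of y at the margin.

MRS = 0.15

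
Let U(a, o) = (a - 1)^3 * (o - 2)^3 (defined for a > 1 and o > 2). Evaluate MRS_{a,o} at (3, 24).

MU_a = 3·(a−1)^2·(o−2)^3, MU_o = 3·(a−1)^3·(o−2)^2.
MRS = (o−2)/(a−1).
At (3, 24): MRS = 11.
That is, one extra unit of a is worth 11 units of o at the margin.

MRS = 11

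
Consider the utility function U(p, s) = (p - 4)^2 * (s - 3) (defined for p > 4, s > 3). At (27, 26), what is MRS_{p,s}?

MRS = 2

MU_p = 2·(p−4)·(s−3), MU_s = (p−4)^2.
MRS = (2/1)·(s−3)/(p−4).
At (27, 26): MRS = 2.
So at (27, 26) the consumer would give up 2 units of s for one more unit of p.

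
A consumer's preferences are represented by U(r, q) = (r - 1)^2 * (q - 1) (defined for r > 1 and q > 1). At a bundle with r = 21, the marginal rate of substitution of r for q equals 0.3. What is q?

q = 4

MU_r = 2·(r−1)·(q−1), MU_q = (r−1)^2.
MRS = (2/1)·(q−1)/(r−1).
Substitute r = 21: MRS = (q − 1)/10. Setting this equal to 0.3 gives q − 1 = 0.3·10 = 3, so q = 4.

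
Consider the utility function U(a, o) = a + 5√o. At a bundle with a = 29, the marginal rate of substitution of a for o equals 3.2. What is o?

o = 64

MU_a = 1, MU_o = 5/(2√o).
MRS = 1 ÷ (5/(2√o)).
MRS depends only on o: 0.4·√o = 3.2 ⇒ √o = 3.2/0.4 = 8 ⇒ o = 64.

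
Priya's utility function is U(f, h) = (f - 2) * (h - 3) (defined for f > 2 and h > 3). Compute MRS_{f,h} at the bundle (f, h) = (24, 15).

MRS = 6/11

MU_f = (h−3), MU_h = (f−2).
MRS = (h−3)/(f−2).
At (24, 15): MRS = 6/11.
That is, one extra unit of f is worth 6/11 units of h at the margin.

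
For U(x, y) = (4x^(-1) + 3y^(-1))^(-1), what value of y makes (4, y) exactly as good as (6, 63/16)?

y = 7

U depends on (x, y) only through S = 4x^(-1) + 3y^(-1), so equal utility means equal S. At (6, 63/16): S = 10/7.
With x = 4: 4·4^(-1) = 1, so 3y^(-1) = 10/7 − 1 = 3/7, i.e. y^(-1) = 1/7.
Hence y = 1/(1/7) = 7.
Check: U(4, 7) = 0.7.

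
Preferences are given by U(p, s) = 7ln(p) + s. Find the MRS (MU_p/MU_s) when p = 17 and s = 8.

MRS = 7/17

MU_p = 7/p, MU_s = 1.
MRS = 7/p ÷ 1.
At (17, 8): MRS = 7/17.
So at (17, 8) the consumer would give up 7/17 units of s for one more unit of p.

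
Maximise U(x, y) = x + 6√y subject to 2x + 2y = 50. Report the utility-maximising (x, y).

x* = 16, y* = 9

MU_x = 1, MU_y = 6/(2√y).
MRS = 1 ÷ (6/(2√y)).
Tangency: set MRS = p_x/p_y = 2/2 = 1.
MRS depends only on y: (1/3)·√y = 1 ⇒ √y = 1/(1/3) = 3 ⇒ y* = 9.
From the budget, 2·x = 50 − 2·9 = 32, so x* = 16.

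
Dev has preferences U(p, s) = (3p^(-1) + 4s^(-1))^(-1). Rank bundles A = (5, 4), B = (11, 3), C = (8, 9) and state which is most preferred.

Evaluate utility at each bundle:
U(A) = 0.625.
U(B) = 0.623.
U(C) = 1.220.
Highest utility is C, so C ≻ A ≻ B.

Bundle C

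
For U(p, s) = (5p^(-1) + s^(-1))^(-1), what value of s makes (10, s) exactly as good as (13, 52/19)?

U depends on (p, s) only through S = 5p^(-1) + s^(-1), so equal utility means equal S. At (13, 52/19): S = 0.75.
With p = 10: 5·10^(-1) = 0.5, so s^(-1) = 0.75 − 0.5 = 0.25.
Hence s = 1/0.25 = 4.
Check: U(10, 4) = 1.3333.

s = 4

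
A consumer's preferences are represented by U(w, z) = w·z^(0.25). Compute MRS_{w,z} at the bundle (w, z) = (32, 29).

MU_w = z^(0.25) and MU_z = 0.25·w·z^(-0.75).
MRS = MU_w/MU_z = (4)·z/w.
At (32, 29): MRS = 3.625.
So at (32, 29) the consumer would give up 3.625 units of z for one more unit of w.

MRS = 3.625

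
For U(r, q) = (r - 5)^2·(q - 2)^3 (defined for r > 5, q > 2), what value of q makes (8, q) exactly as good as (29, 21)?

q = 78

U(29, 21) = 3950784.
Set U(8, q) = 3950784 and solve.
With r = 8: (8 − 5)^2 = 9, so (q − 2)^3 = 3950784/9 = 438976.
Taking the cube root (with q > 2): q − 2 = 76, so q = 78.
Check: U(8, 78) = 3950784.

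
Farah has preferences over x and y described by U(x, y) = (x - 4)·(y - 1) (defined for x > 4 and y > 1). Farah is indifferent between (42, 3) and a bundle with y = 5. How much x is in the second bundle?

U(42, 3) = 76.
Set U(x, 5) = 76 and solve.
With y = 5: (5 − 1) = 4, so (x − 4) = 76/4 = 19.
So x = 4 + 19 = 23.
Check: U(23, 5) = 76.

x = 23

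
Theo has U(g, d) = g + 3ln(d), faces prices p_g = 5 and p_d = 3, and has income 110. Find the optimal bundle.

MU_g = 1, MU_d = 3/d.
MRS = 1 ÷ (3/d).
Tangency: set MRS = p_g/p_d = 5/3.
MRS depends only on d: (1/3)·d = 5/3 ⇒ d* = (5/3)/(1/3) = 5.
From the budget, 5·g = 110 − 3·5 = 95, so g* = 19.

g* = 19, d* = 5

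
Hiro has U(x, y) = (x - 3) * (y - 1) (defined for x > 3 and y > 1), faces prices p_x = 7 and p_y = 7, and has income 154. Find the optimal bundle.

MU_x = (y−1), MU_y = (x−3).
MRS = (y−1)/(x−3).
Tangency: set MRS = p_x/p_y = 7/7 = 1.
So (y − 1)/(x − 3) = 1, i.e. (y − 1) = (x − 3).
Rewrite the budget in excess-of-subsistence terms: 7·(x − 3) + 7·(y − 1) = 154 − 7·3 − 7·1 = 126.
Substituting, 14·(x − 3) = 126, so x − 3 = 9 and x* = 12.
Then y − 1 = 9, so y* = 10.

x* = 12, y* = 10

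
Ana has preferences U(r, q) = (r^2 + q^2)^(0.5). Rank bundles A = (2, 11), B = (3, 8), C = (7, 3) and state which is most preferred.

Bundle A

Evaluate utility at each bundle:
U(A) = 11.180.
U(B) = 8.544.
U(C) = 7.616.
Highest utility is A, so A ≻ B ≻ C.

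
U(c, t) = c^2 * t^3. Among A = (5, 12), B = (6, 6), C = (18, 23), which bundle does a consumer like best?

Bundle C

Evaluate utility at each bundle:
U(A) = 43200.
U(B) = 7776.
U(C) = 3942108.
Highest utility is C, so C ≻ A ≻ B.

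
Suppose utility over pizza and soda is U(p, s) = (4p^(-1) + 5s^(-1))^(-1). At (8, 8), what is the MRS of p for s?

MRS = 0.8

For CES with ρ = -1, MRS = (4/5)·(s/p)^2.
At (8, 8): MRS = 0.8.
So at (8, 8) the consumer would give up 0.8 units of s for one more unit of p.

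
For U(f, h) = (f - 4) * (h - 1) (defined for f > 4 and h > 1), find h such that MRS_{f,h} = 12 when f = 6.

h = 25

MU_f = (h−1), MU_h = (f−4).
MRS = (h−1)/(f−4).
Substitute f = 6: MRS = (h − 1)/2. Setting this equal to 12 gives h − 1 = 12·2 = 24, so h = 25.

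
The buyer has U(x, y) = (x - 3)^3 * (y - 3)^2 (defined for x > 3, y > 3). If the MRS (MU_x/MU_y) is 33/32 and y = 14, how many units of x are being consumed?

x = 19

MU_x = 3·(x−3)^2·(y−3)^2, MU_y = 2·(x−3)^3·(y−3).
MRS = (3/2)·(y−3)/(x−3).
Substitute y = 14: MRS = 16.5/(x − 3). Setting this equal to 33/32 gives x − 3 = 16.5/(33/32) = 16, so x = 19.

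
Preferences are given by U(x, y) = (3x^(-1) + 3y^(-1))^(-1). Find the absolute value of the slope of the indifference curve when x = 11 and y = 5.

For CES with ρ = -1, MRS = (y/x)^2.
At (11, 5): MRS = 25/121.
That is, one extra unit of x is worth 25/121 units of y at the margin.

MRS = 25/121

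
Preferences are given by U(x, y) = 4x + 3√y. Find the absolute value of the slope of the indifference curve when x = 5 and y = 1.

MRS = 8/3

MU_x = 4, MU_y = 3/(2√y).
MRS = 4 ÷ (3/(2√y)).
At (5, 1): MRS = 8/3.
That is, one extra unit of x is worth 8/3 units of y at the margin.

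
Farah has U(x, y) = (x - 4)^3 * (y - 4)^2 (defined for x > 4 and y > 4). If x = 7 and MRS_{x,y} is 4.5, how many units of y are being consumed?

y = 13

MU_x = 3·(x−4)^2·(y−4)^2, MU_y = 2·(x−4)^3·(y−4).
MRS = (3/2)·(y−4)/(x−4).
Substitute x = 7: MRS = (y − 4)/2. Setting this equal to 4.5 gives y − 4 = 4.5·2 = 9, so y = 13.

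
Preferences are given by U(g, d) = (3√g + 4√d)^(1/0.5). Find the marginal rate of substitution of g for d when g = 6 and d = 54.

MRS = 2.25

For CES with ρ = 0.5, MRS = (3/4)·√(d/g).
At (6, 54): MRS = 2.25.
The indifference curve has slope −2.25 at this bundle.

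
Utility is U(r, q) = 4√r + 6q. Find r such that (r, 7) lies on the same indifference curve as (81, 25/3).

U(81, 25/3) = 86.
Set U(r, 7) = 86 and solve.
With q = 7: 4√r = 86 − 6·7 = 44, so √r = 11 and r = 121.
Check: U(121, 7) = 86.

r = 121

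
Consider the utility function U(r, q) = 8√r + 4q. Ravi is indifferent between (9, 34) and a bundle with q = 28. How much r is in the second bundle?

U(9, 34) = 160.
Set U(r, 28) = 160 and solve.
With q = 28: 8√r = 160 − 4·28 = 48, so √r = 6 and r = 36.
Check: U(36, 28) = 160.

r = 36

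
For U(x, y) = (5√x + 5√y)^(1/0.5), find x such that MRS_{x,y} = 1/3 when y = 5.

For CES with ρ = 0.5, MRS = √(y/x).
Setting √(5/x) = 1/3 gives 5/x = 1/9 and x = 45.

x = 45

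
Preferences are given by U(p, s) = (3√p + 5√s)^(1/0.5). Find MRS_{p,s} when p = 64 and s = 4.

For CES with ρ = 0.5, MRS = (3/5)·√(s/p).
At (64, 4): MRS = 0.15.
The indifference curve has slope −0.15 at this bundle.

MRS = 0.15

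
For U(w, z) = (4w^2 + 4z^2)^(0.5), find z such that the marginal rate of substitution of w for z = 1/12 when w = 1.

For CES with ρ = 2, MRS = (z/w)^(-1).
Setting (z/1)^(-1) = 1/12 gives z/1 = 12 and z = 12.

z = 12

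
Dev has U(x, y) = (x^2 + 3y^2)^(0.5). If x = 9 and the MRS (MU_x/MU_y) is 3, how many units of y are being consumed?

For CES with ρ = 2, MRS = (1/3)·(y/x)^(-1).
Setting (1/3)·(y/9)^(-1) = 3 gives (y/9)^(-1) = 9, so y/9 = 1/9 and y = 1.

y = 1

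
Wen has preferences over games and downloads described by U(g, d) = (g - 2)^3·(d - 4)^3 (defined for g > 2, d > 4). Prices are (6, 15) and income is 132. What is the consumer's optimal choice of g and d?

MU_g = 3·(g−2)^2·(d−4)^3, MU_d = 3·(g−2)^3·(d−4)^2.
MRS = (d−4)/(g−2).
Tangency: set MRS = p_g/p_d = 6/15 = 0.4.
So (d − 4)/(g − 2) = 0.4, i.e. (d − 4) = 0.4·(g − 2).
Rewrite the budget in excess-of-subsistence terms: 6·(g − 2) + 15·(d − 4) = 132 − 6·2 − 15·4 = 60.
Substituting, 12·(g − 2) = 60, so g − 2 = 5 and g* = 7.
Then d − 4 = 0.4·5 = 2, so d* = 6.

g* = 7, d* = 6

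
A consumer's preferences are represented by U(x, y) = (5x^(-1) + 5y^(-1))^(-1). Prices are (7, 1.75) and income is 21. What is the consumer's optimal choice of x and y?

x* = 2, y* = 4

For CES with ρ = -1, MRS = (y/x)^2.
Tangency: set MRS = p_x/p_y = 7/1.75 = 4.
So (y/x)^2 = 4; taking the square root, y/x = 2, i.e. y = 2·x.
Substitute into the budget 7·x + 1.75·y = 21: 10.5·x = 21, so x* = 2 and y* = 2·2 = 4.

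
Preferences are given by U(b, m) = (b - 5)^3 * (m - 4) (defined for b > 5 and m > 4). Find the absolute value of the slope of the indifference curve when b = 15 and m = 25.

MU_b = 3·(b−5)^2·(m−4), MU_m = (b−5)^3.
MRS = (3/1)·(m−4)/(b−5).
At (15, 25): MRS = 6.3.
The indifference curve has slope −6.3 at this bundle.

MRS = 6.3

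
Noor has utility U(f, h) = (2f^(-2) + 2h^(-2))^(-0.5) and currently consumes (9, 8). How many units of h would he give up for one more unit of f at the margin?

MRS = 512/729

For CES with ρ = -2, MRS = (h/f)^3.
At (9, 8): MRS = 512/729.
The indifference curve has slope −512/729 at this bundle.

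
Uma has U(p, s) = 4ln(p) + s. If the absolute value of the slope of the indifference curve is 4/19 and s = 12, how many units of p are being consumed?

MU_p = 4/p, MU_s = 1.
MRS = 4/p ÷ 1.
MRS depends only on p: 4/p = 4/19 ⇒ p = 4/(4/19) = 19.

p = 19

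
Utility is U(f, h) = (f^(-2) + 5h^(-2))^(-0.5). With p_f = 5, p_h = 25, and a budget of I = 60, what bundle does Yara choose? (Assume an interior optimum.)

For CES with ρ = -2, MRS = (1/5)·(h/f)^3.
Tangency: set MRS = p_f/p_h = 5/25 = 0.2.
So (h/f)^3 = 1; taking the cube root, h/f = 1, i.e. h = f.
Substitute into the budget 5·f + 25·h = 60: 30·f = 60, so f* = 2 and h* = 2.

f* = 2, h* = 2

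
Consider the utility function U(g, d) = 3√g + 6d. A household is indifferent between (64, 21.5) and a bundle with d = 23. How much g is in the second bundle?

U(64, 21.5) = 153.
Set U(g, 23) = 153 and solve.
With d = 23: 3√g = 153 − 6·23 = 15, so √g = 5 and g = 25.
Check: U(25, 23) = 153.

g = 25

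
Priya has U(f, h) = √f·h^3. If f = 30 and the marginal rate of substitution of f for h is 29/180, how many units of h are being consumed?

h = 29

MU_f = 0.5·f^(-0.5)·h^3 and MU_h = 3·√f·h^2.
MRS = MU_f/MU_h = (1/6)·h/f.
Substitute f = 30: MRS = h/180. Setting h/180 = 29/180 gives h = (29/180)·180 = 29.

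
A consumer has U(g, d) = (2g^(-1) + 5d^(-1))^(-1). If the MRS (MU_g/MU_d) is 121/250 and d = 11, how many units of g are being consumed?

For CES with ρ = -1, MRS = (2/5)·(d/g)^2.
Setting (2/5)·(11/g)^2 = 121/250 gives (11/g)^2 = 121/100, so 11/g = 1.1 and g = 10.

g = 10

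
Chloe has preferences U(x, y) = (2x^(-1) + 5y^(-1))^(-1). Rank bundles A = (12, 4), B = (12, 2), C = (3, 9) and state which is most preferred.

Bundle C

Evaluate utility at each bundle:
U(A) = 0.706.
U(B) = 0.375.
U(C) = 0.818.
Highest utility is C, so C ≻ A ≻ B.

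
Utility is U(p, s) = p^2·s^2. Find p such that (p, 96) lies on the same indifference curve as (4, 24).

p = 1

U(4, 24) = 9216.
Set U(p, 96) = 9216 and solve.
With s = 96: 96^2 = 9216, so p^2 = 9216/9216 = 1; taking the square root, p = 1.
Check: U(1, 96) = 9216.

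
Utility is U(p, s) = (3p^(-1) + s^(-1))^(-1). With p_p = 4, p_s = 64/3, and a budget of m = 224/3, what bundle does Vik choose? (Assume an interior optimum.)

For CES with ρ = -1, MRS = (3/1)·(s/p)^2.
Tangency: set MRS = p_p/p_s = 4/(64/3) = 3/16.
So (s/p)^2 = 1/16; taking the square root, s/p = 0.25, i.e. s = 0.25·p.
Substitute into the budget 4·p + (64/3)·s = 224/3: (28/3)·p = 224/3, so p* = 8 and s* = 0.25·8 = 2.

p* = 8, s* = 2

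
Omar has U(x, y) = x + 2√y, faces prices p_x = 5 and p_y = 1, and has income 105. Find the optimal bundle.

MU_x = 1, MU_y = 2/(2√y).
MRS = 1 ÷ (2/(2√y)).
Tangency: set MRS = p_x/p_y = 5/1 = 5.
MRS depends only on y: √y = 5 ⇒ √y = 5 ⇒ y* = 25.
From the budget, 5·x = 105 − 1·25 = 80, so x* = 16.

x* = 16, y* = 25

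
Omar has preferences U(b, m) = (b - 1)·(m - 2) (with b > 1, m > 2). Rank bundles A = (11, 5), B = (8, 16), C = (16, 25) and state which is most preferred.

Bundle C

Evaluate utility at each bundle:
U(A) = 30.
U(B) = 98.
U(C) = 345.
Highest utility is C, so C ≻ B ≻ A.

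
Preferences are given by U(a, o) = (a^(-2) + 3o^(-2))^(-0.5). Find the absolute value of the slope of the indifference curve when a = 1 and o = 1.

For CES with ρ = -2, MRS = (1/3)·(o/a)^3.
At (1, 1): MRS = 1/3.
The indifference curve has slope −1/3 at this bundle.

MRS = 1/3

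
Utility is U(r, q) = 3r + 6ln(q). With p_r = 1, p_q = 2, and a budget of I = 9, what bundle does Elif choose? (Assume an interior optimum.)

MU_r = 3, MU_q = 6/q.
MRS = 3 ÷ (6/q).
Tangency: set MRS = p_r/p_q = 1/2 = 0.5.
MRS depends only on q: 0.5·q = 0.5 ⇒ q* = 0.5/0.5 = 1.
From the budget, 1·r = 9 − 2·1 = 7, so r* = 7.

r* = 7, q* = 1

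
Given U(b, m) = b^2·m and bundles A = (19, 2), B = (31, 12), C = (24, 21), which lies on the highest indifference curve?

Evaluate utility at each bundle:
U(A) = 722.
U(B) = 11532.
U(C) = 12096.
Highest utility is C, so C ≻ B ≻ A.

Bundle C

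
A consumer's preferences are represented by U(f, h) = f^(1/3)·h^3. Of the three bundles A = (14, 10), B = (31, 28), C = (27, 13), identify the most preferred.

Evaluate utility at each bundle:
U(A) = 2410.142.
U(B) = 68959.588.
U(C) = 6591.000.
Highest utility is B, so B ≻ C ≻ A.

Bundle B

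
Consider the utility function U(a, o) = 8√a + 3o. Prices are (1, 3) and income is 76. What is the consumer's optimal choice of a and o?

MU_a = 8/(2√a), MU_o = 3.
MRS = 8/(2√a) ÷ 3.
Tangency: set MRS = p_a/p_o = 1/3.
MRS depends only on a: (4/3)/√a = 1/3 ⇒ √a = (4/3)/(1/3) = 4 ⇒ a* = 16.
From the budget, 3·o = 76 − 1·16 = 60, so o* = 20.

a* = 16, o* = 20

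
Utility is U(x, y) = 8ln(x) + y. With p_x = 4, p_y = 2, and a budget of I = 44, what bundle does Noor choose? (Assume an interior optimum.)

MU_x = 8/x, MU_y = 1.
MRS = 8/x ÷ 1.
Tangency: set MRS = p_x/p_y = 4/2 = 2.
MRS depends only on x: 8/x = 2 ⇒ x* = 8/2 = 4.
From the budget, 2·y = 44 − 4·4 = 28, so y* = 14.

x* = 4, y* = 14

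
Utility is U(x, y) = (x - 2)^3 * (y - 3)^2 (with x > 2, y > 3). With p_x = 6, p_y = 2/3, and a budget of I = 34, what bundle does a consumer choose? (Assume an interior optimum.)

x* = 4, y* = 15

MU_x = 3·(x−2)^2·(y−3)^2, MU_y = 2·(x−2)^3·(y−3).
MRS = (3/2)·(y−3)/(x−2).
Tangency: set MRS = p_x/p_y = 6/(2/3) = 9.
So (3/2)·(y − 3)/(x − 2) = 9, i.e. (y − 3) = 6·(x − 2).
Rewrite the budget in excess-of-subsistence terms: 6·(x − 2) + (2/3)·(y − 3) = 34 − 6·2 − (2/3)·3 = 20.
Substituting, 10·(x − 2) = 20, so x − 2 = 2 and x* = 4.
Then y − 3 = 6·2 = 12, so y* = 15.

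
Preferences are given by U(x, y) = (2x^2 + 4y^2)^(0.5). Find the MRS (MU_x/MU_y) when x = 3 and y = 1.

For CES with ρ = 2, MRS = (2/4)·(y/x)^(-1).
At (3, 1): MRS = 1.5.
That is, one extra unit of x is worth 1.5 units of y at the margin.

MRS = 1.5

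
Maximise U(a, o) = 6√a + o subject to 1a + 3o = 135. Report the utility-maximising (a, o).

a* = 81, o* = 18

MU_a = 6/(2√a), MU_o = 1.
MRS = 6/(2√a) ÷ 1.
Tangency: set MRS = p_a/p_o = 1/3.
MRS depends only on a: 3/√a = 1/3 ⇒ √a = 3/(1/3) = 9 ⇒ a* = 81.
From the budget, 3·o = 135 − 1·81 = 54, so o* = 18.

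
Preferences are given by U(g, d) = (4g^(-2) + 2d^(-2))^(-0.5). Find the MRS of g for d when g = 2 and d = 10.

For CES with ρ = -2, MRS = (4/2)·(d/g)^3.
At (2, 10): MRS = 250.
So at (2, 10) the consumer would give up 250 units of d for one more unit of g.

MRS = 250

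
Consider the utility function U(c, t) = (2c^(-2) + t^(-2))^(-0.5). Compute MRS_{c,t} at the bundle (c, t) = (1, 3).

MRS = 54

For CES with ρ = -2, MRS = (2/1)·(t/c)^3.
At (1, 3): MRS = 54.
The indifference curve has slope −54 at this bundle.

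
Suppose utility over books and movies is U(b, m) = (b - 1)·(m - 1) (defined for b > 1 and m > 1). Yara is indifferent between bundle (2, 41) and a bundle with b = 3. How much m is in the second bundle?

U(2, 41) = 40.
Set U(3, m) = 40 and solve.
With b = 3: (3 − 1) = 2, so (m − 1) = 40/2 = 20.
So m = 1 + 20 = 21.
Check: U(3, 21) = 40.

m = 21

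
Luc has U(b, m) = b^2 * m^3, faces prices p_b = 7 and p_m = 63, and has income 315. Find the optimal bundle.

MU_b = 2·b·m^3 and MU_m = 3·b^2·m^2.
MRS = MU_b/MU_m = (2/3)·m/b.
Tangency: set MRS = p_b/p_m = 7/63 = 1/9.
So (2/3)·m/b = 1/9, i.e. m = (1/6)·b.
Substitute into the budget 7·b + 63·m = 315: 17.5·b = 315, so b* = 18.
Then m* = (1/6)·18 = 3.

b* = 18, m* = 3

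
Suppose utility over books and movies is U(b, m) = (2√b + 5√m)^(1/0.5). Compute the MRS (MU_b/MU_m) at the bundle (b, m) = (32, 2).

MRS = 0.1

For CES with ρ = 0.5, MRS = (2/5)·√(m/b).
At (32, 2): MRS = 0.1.
So at (32, 2) the consumer would give up 0.1 units of m for one more unit of b.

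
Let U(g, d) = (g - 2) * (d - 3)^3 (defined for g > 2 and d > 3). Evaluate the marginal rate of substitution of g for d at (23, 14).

MRS = 11/63

MU_g = (d−3)^3, MU_d = 3·(g−2)·(d−3)^2.
MRS = (1/3)·(d−3)/(g−2).
At (23, 14): MRS = 11/63.
That is, one extra unit of g is worth 11/63 units of d at the margin.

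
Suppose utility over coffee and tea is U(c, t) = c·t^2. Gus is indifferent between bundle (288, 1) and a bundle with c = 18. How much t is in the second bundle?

U(288, 1) = 288.
Set U(18, t) = 288 and solve.
With c = 18: t^2 = 288/18 = 16; taking the square root, t = 4.
Check: U(18, 4) = 288.

t = 4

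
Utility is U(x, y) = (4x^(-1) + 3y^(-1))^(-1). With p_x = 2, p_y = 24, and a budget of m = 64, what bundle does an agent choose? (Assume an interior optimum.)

x* = 8, y* = 2

For CES with ρ = -1, MRS = (4/3)·(y/x)^2.
Tangency: set MRS = p_x/p_y = 2/24 = 1/12.
So (y/x)^2 = 1/16; taking the square root, y/x = 0.25, i.e. y = 0.25·x.
Substitute into the budget 2·x + 24·y = 64: 8·x = 64, so x* = 8 and y* = 0.25·8 = 2.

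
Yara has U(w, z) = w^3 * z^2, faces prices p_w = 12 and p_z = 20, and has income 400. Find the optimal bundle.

w* = 20, z* = 8

MU_w = 3·w^2·z^2 and MU_z = 2·w^3·z.
MRS = MU_w/MU_z = (3/2)·z/w.
Tangency: set MRS = p_w/p_z = 12/20 = 0.6.
So (3/2)·z/w = 0.6, i.e. z = 0.4·w.
Substitute into the budget 12·w + 20·z = 400: 20·w = 400, so w* = 20.
Then z* = 0.4·20 = 8.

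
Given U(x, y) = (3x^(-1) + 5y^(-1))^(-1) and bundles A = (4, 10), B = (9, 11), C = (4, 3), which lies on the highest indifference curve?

Evaluate utility at each bundle:
U(A) = 0.800.
U(B) = 1.269.
U(C) = 0.414.
Highest utility is B, so B ≻ A ≻ C.

Bundle B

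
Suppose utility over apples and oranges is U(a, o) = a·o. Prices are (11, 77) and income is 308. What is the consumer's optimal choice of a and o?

a* = 14, o* = 2

MU_a = o and MU_o = a.
MRS = MU_a/MU_o = o/a.
Tangency: set MRS = p_a/p_o = 11/77 = 1/7.
So o/a = 1/7, i.e. o = (1/7)·a.
Substitute into the budget 11·a + 77·o = 308: 22·a = 308, so a* = 14.
Then o* = (1/7)·14 = 2.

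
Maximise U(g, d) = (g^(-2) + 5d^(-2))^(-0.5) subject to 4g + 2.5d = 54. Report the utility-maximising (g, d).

g* = 6, d* = 12

For CES with ρ = -2, MRS = (1/5)·(d/g)^3.
Tangency: set MRS = p_g/p_d = 4/2.5 = 1.6.
So (d/g)^3 = 8; taking the cube root, d/g = 2, i.e. d = 2·g.
Substitute into the budget 4·g + 2.5·d = 54: 9·g = 54, so g* = 6 and d* = 2·6 = 12.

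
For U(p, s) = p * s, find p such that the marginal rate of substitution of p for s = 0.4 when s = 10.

p = 25

MU_p = s and MU_s = p.
MRS = MU_p/MU_s = s/p.
Substitute s = 10: MRS = 10/p. Setting 10/p = 0.4 gives p = 10/0.4 = 25.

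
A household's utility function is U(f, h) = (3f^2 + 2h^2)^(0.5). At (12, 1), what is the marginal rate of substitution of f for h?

For CES with ρ = 2, MRS = (3/2)·(h/f)^(-1).
At (12, 1): MRS = 18.
The indifference curve has slope −18 at this bundle.

MRS = 18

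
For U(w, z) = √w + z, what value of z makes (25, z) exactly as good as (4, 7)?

U(4, 7) = 9.
Set U(25, z) = 9 and solve.
With w = 25: √25 = 5, so z = 9 − 5 = 4.
Check: U(25, 4) = 9.

z = 4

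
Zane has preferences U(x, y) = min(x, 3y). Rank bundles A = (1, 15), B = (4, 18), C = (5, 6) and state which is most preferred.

Evaluate utility at each bundle:
U(A) = 1.
U(B) = 4.
U(C) = 5.
Highest utility is C, so C ≻ B ≻ A.

Bundle C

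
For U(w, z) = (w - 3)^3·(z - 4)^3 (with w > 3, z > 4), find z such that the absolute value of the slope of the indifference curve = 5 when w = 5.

z = 14

MU_w = 3·(w−3)^2·(z−4)^3, MU_z = 3·(w−3)^3·(z−4)^2.
MRS = (z−4)/(w−3).
Substitute w = 5: MRS = (z − 4)/2. Setting this equal to 5 gives z − 4 = 5·2 = 10, so z = 14.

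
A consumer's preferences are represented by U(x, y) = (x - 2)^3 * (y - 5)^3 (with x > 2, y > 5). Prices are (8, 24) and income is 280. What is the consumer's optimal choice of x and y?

x* = 11, y* = 8

MU_x = 3·(x−2)^2·(y−5)^3, MU_y = 3·(x−2)^3·(y−5)^2.
MRS = (y−5)/(x−2).
Tangency: set MRS = p_x/p_y = 8/24 = 1/3.
So (y − 5)/(x − 2) = 1/3, i.e. (y − 5) = (1/3)·(x − 2).
Rewrite the budget in excess-of-subsistence terms: 8·(x − 2) + 24·(y − 5) = 280 − 8·2 − 24·5 = 144.
Substituting, 16·(x − 2) = 144, so x − 2 = 9 and x* = 11.
Then y − 5 = (1/3)·9 = 3, so y* = 8.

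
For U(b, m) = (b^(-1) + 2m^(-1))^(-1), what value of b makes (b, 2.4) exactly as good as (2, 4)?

b = 6

U depends on (b, m) only through S = b^(-1) + 2m^(-1), so equal utility means equal S. At (2, 4): S = 1.
With m = 2.4: 2·2.4^(-1) = 5/6, so b^(-1) = 1 − 5/6 = 1/6.
Hence b = 1/(1/6) = 6.
Check: U(6, 2.4) = 1.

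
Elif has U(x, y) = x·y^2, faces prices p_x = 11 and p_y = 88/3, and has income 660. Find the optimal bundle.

MU_x = y^2 and MU_y = 2·x·y.
MRS = MU_x/MU_y = (1/2)·y/x.
Tangency: set MRS = p_x/p_y = 11/(88/3) = 0.375.
So (1/2)·y/x = 0.375, i.e. y = 0.75·x.
Substitute into the budget 11·x + (88/3)·y = 660: 33·x = 660, so x* = 20.
Then y* = 0.75·20 = 15.

x* = 20, y* = 15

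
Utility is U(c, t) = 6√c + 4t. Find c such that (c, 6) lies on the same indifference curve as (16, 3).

c = 4

U(16, 3) = 36.
Set U(c, 6) = 36 and solve.
With t = 6: 6√c = 36 − 4·6 = 12, so √c = 2 and c = 4.
Check: U(4, 6) = 36.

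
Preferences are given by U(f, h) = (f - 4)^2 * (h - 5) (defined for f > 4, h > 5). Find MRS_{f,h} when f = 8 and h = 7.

MU_f = 2·(f−4)·(h−5), MU_h = (f−4)^2.
MRS = (2/1)·(h−5)/(f−4).
At (8, 7): MRS = 1.
So at (8, 7) the consumer would give up 1 units of h for one more unit of f.

MRS = 1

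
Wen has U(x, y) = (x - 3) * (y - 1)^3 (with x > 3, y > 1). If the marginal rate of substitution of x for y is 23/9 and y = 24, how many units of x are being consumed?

x = 6

MU_x = (y−1)^3, MU_y = 3·(x−3)·(y−1)^2.
MRS = (1/3)·(y−1)/(x−3).
Substitute y = 24: MRS = (23/3)/(x − 3). Setting this equal to 23/9 gives x − 3 = (23/3)/(23/9) = 3, so x = 6.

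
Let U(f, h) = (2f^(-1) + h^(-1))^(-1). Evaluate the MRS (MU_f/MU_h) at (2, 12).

For CES with ρ = -1, MRS = (2/1)·(h/f)^2.
At (2, 12): MRS = 72.
That is, one extra unit of f is worth 72 units of h at the margin.

MRS = 72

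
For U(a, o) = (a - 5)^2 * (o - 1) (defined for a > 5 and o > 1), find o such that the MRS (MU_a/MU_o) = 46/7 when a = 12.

o = 24

MU_a = 2·(a−5)·(o−1), MU_o = (a−5)^2.
MRS = (2/1)·(o−1)/(a−5).
Substitute a = 12: MRS = (o − 1)/3.5. Setting this equal to 46/7 gives o − 1 = (46/7)·3.5 = 23, so o = 24.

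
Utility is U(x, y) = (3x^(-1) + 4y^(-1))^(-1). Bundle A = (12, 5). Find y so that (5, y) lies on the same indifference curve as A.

U depends on (x, y) only through S = 3x^(-1) + 4y^(-1), so equal utility means equal S. At (12, 5): S = 1.05.
With x = 5: 3·5^(-1) = 0.6, so 4y^(-1) = 1.05 − 0.6 = 0.45, i.e. y^(-1) = 9/80.
Hence y = 1/(9/80) = 80/9.
Check: U(5, 80/9) = 0.9524.

y = 80/9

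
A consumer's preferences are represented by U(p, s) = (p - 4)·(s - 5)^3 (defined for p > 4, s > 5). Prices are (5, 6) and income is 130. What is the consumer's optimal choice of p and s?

p* = 8, s* = 15

MU_p = (s−5)^3, MU_s = 3·(p−4)·(s−5)^2.
MRS = (1/3)·(s−5)/(p−4).
Tangency: set MRS = p_p/p_s = 5/6.
So (1/3)·(s − 5)/(p − 4) = 5/6, i.e. (s − 5) = 2.5·(p − 4).
Rewrite the budget in excess-of-subsistence terms: 5·(p − 4) + 6·(s − 5) = 130 − 5·4 − 6·5 = 80.
Substituting, 20·(p − 4) = 80, so p − 4 = 4 and p* = 8.
Then s − 5 = 2.5·4 = 10, so s* = 15.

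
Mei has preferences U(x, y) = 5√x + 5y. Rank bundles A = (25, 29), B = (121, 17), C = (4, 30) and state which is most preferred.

Evaluate utility at each bundle:
U(A) = 170.000.
U(B) = 140.000.
U(C) = 160.000.
Highest utility is A, so A ≻ C ≻ B.

Bundle A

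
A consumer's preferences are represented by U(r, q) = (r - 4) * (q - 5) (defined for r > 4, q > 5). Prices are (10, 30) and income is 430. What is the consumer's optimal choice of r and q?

MU_r = (q−5), MU_q = (r−4).
MRS = (q−5)/(r−4).
Tangency: set MRS = p_r/p_q = 10/30 = 1/3.
So (q − 5)/(r − 4) = 1/3, i.e. (q − 5) = (1/3)·(r − 4).
Rewrite the budget in excess-of-subsistence terms: 10·(r − 4) + 30·(q − 5) = 430 − 10·4 − 30·5 = 240.
Substituting, 20·(r − 4) = 240, so r − 4 = 12 and r* = 16.
Then q − 5 = (1/3)·12 = 4, so q* = 9.

r* = 16, q* = 9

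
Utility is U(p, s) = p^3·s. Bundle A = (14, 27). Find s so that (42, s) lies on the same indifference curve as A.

U(14, 27) = 74088.
Set U(42, s) = 74088 and solve.
With p = 42: 42^3 = 74088, so s = 74088/74088 = 1.
Check: U(42, 1) = 74088.

s = 1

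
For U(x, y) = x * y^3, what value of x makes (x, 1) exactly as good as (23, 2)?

U(23, 2) = 184.
Set U(x, 1) = 184 and solve.
With y = 1: 1^3 = 1, so x = 184/1 = 184.
Check: U(184, 1) = 184.

x = 184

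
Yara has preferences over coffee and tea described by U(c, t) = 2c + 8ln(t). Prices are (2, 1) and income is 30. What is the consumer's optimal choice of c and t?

c* = 11, t* = 8

MU_c = 2, MU_t = 8/t.
MRS = 2 ÷ (8/t).
Tangency: set MRS = p_c/p_t = 2/1 = 2.
MRS depends only on t: 0.25·t = 2 ⇒ t* = 2/0.25 = 8.
From the budget, 2·c = 30 − 1·8 = 22, so c* = 11.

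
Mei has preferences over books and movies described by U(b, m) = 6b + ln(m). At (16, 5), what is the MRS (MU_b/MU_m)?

MU_b = 6, MU_m = 1/m.
MRS = 6 ÷ (1/m).
At (16, 5): MRS = 30.
So at (16, 5) the consumer would give up 30 units of m for one more unit of b.

MRS = 30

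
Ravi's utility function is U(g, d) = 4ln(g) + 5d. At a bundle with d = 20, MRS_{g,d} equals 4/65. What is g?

MU_g = 4/g, MU_d = 5.
MRS = 4/g ÷ 5.
MRS depends only on g: 0.8/g = 4/65 ⇒ g = 0.8/(4/65) = 13.

g = 13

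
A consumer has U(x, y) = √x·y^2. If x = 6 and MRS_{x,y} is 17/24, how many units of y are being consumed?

MU_x = 0.5·x^(-0.5)·y^2 and MU_y = 2·√x·y.
MRS = MU_x/MU_y = (0.25)·y/x.
Substitute x = 6: MRS = y/24. Setting y/24 = 17/24 gives y = (17/24)·24 = 17.

y = 17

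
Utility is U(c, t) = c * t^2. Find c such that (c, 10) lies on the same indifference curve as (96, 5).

c = 24

U(96, 5) = 2400.
Set U(c, 10) = 2400 and solve.
With t = 10: 10^2 = 100, so c = 2400/100 = 24.
Check: U(24, 10) = 2400.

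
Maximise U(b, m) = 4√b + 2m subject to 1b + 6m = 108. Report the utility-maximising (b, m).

b* = 36, m* = 12

MU_b = 4/(2√b), MU_m = 2.
MRS = 4/(2√b) ÷ 2.
Tangency: set MRS = p_b/p_m = 1/6.
MRS depends only on b: 1/√b = 1/6 ⇒ √b = 1/(1/6) = 6 ⇒ b* = 36.
From the budget, 6·m = 108 − 1·36 = 72, so m* = 12.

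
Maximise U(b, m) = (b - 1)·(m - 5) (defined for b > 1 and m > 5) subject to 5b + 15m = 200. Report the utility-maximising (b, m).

MU_b = (m−5), MU_m = (b−1).
MRS = (m−5)/(b−1).
Tangency: set MRS = p_b/p_m = 5/15 = 1/3.
So (m − 5)/(b − 1) = 1/3, i.e. (m − 5) = (1/3)·(b − 1).
Rewrite the budget in excess-of-subsistence terms: 5·(b − 1) + 15·(m − 5) = 200 − 5·1 − 15·5 = 120.
Substituting, 10·(b − 1) = 120, so b − 1 = 12 and b* = 13.
Then m − 5 = (1/3)·12 = 4, so m* = 9.

b* = 13, m* = 9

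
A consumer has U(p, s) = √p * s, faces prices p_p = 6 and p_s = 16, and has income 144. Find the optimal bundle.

p* = 8, s* = 6

MU_p = 0.5·p^(-0.5)·s and MU_s = √p.
MRS = MU_p/MU_s = (0.5)·s/p.
Tangency: set MRS = p_p/p_s = 6/16 = 0.375.
So (0.5)·s/p = 0.375, i.e. s = 0.75·p.
Substitute into the budget 6·p + 16·s = 144: 18·p = 144, so p* = 8.
Then s* = 0.75·8 = 6.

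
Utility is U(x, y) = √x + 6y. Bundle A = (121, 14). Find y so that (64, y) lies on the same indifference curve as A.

U(121, 14) = 95.
Set U(64, y) = 95 and solve.
With x = 64: √64 = 8, so 6y = 95 − 8 = 87 and y = 14.5.
Check: U(64, 14.5) = 95.

y = 14.5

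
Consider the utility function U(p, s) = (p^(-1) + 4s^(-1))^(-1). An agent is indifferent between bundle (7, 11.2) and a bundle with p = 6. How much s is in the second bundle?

s = 12

U depends on (p, s) only through S = p^(-1) + 4s^(-1), so equal utility means equal S. At (7, 11.2): S = 0.5.
With p = 6: 6^(-1) = 1/6, so 4s^(-1) = 0.5 − 1/6 = 1/3, i.e. s^(-1) = 1/12.
Hence s = 1/(1/12) = 12.
Check: U(6, 12) = 2.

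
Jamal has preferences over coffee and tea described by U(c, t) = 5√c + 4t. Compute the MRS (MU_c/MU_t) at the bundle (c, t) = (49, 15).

MRS = 5/56

MU_c = 5/(2√c), MU_t = 4.
MRS = 5/(2√c) ÷ 4.
At (49, 15): MRS = 5/56.
That is, one extra unit of c is worth 5/56 units of t at the margin.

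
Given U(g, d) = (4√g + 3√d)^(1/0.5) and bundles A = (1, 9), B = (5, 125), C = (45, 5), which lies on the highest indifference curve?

Evaluate utility at each bundle:
U(A) = 169.000.
U(B) = 1805.000.
U(C) = 1125.000.
Highest utility is B, so B ≻ C ≻ A.

Bundle B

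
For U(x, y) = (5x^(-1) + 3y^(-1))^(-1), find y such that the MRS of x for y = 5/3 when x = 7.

y = 7

For CES with ρ = -1, MRS = (5/3)·(y/x)^2.
Setting (5/3)·(y/7)^2 = 5/3 gives (y/7)^2 = 1, so y/7 = 1 and y = 7.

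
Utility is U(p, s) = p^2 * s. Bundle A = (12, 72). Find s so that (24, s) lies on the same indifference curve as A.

U(12, 72) = 10368.
Set U(24, s) = 10368 and solve.
With p = 24: 24^2 = 576, so s = 10368/576 = 18.
Check: U(24, 18) = 10368.

s = 18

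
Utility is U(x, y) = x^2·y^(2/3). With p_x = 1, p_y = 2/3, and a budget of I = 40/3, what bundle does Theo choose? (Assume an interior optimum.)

x* = 10, y* = 5

MU_x = 2·x·y^(2/3) and MU_y = 2/3·x^2·y^(-1/3).
MRS = MU_x/MU_y = (3)·y/x.
Tangency: set MRS = p_x/p_y = 1/(2/3) = 1.5.
So (3)·y/x = 1.5, i.e. y = 0.5·x.
Substitute into the budget 1·x + (2/3)·y = 40/3: (4/3)·x = 40/3, so x* = 10.
Then y* = 0.5·10 = 5.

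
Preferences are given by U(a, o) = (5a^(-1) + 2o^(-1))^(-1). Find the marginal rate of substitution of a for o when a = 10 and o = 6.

MRS = 0.9

For CES with ρ = -1, MRS = (5/2)·(o/a)^2.
At (10, 6): MRS = 0.9.
The indifference curve has slope −0.9 at this bundle.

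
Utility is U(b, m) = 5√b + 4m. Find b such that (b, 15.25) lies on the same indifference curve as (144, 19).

U(144, 19) = 136.
Set U(b, 15.25) = 136 and solve.
With m = 15.25: 5√b = 136 − 4·15.25 = 75, so √b = 15 and b = 225.
Check: U(225, 15.25) = 136.

b = 225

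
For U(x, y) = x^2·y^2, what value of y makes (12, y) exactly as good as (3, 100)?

U(3, 100) = 90000.
Set U(12, y) = 90000 and solve.
With x = 12: 12^2 = 144, so y^2 = 90000/144 = 625; taking the square root, y = 25.
Check: U(12, 25) = 90000.

y = 25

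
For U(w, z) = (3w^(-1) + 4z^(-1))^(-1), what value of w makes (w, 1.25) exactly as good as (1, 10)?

U depends on (w, z) only through S = 3w^(-1) + 4z^(-1), so equal utility means equal S. At (1, 10): S = 3.4.
With z = 1.25: 4·1.25^(-1) = 3.2, so 3w^(-1) = 3.4 − 3.2 = 0.2, i.e. w^(-1) = 1/15.
Hence w = 1/(1/15) = 15.
Check: U(15, 1.25) = 0.2941.

w = 15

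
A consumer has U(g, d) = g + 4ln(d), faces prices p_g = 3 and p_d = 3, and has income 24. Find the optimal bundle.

g* = 4, d* = 4

MU_g = 1, MU_d = 4/d.
MRS = 1 ÷ (4/d).
Tangency: set MRS = p_g/p_d = 3/3 = 1.
MRS depends only on d: 0.25·d = 1 ⇒ d* = 1/0.25 = 4.
From the budget, 3·g = 24 − 3·4 = 12, so g* = 4.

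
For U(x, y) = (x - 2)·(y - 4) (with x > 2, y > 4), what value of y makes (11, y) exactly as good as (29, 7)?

y = 13

U(29, 7) = 81.
Set U(11, y) = 81 and solve.
With x = 11: (11 − 2) = 9, so (y − 4) = 81/9 = 9.
So y = 4 + 9 = 13.
Check: U(11, 13) = 81.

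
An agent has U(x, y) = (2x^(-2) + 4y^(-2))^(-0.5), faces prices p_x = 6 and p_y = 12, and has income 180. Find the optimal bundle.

For CES with ρ = -2, MRS = (2/4)·(y/x)^3.
Tangency: set MRS = p_x/p_y = 6/12 = 0.5.
So (y/x)^3 = 1; taking the cube root, y/x = 1, i.e. y = x.
Substitute into the budget 6·x + 12·y = 180: 18·x = 180, so x* = 10 and y* = 10.

x* = 10, y* = 10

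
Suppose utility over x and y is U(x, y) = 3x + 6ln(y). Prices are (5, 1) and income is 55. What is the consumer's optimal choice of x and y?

x* = 9, y* = 10

MU_x = 3, MU_y = 6/y.
MRS = 3 ÷ (6/y).
Tangency: set MRS = p_x/p_y = 5/1 = 5.
MRS depends only on y: 0.5·y = 5 ⇒ y* = 5/0.5 = 10.
From the budget, 5·x = 55 − 1·10 = 45, so x* = 9.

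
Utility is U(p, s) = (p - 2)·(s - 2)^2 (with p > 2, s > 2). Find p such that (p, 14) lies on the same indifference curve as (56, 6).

p = 8

U(56, 6) = 864.
Set U(p, 14) = 864 and solve.
With s = 14: (14 − 2)^2 = 144, so (p − 2) = 864/144 = 6.
So p = 2 + 6 = 8.
Check: U(8, 14) = 864.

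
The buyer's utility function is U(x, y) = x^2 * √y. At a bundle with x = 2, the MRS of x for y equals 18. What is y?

MU_x = 2·x·√y and MU_y = 0.5·x^2·y^(-0.5).
MRS = MU_x/MU_y = (4)·y/x.
Substitute x = 2: MRS = y/0.5. Setting y/0.5 = 18 gives y = 18·0.5 = 9.

y = 9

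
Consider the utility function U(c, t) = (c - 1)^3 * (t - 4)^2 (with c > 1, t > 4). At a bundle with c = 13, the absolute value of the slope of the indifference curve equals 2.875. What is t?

t = 27

MU_c = 3·(c−1)^2·(t−4)^2, MU_t = 2·(c−1)^3·(t−4).
MRS = (3/2)·(t−4)/(c−1).
Substitute c = 13: MRS = (t − 4)/8. Setting this equal to 2.875 gives t − 4 = 2.875·8 = 23, so t = 27.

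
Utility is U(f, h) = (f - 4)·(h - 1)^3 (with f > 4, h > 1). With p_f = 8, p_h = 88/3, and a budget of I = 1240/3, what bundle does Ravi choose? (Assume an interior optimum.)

MU_f = (h−1)^3, MU_h = 3·(f−4)·(h−1)^2.
MRS = (1/3)·(h−1)/(f−4).
Tangency: set MRS = p_f/p_h = 8/(88/3) = 3/11.
So (1/3)·(h − 1)/(f − 4) = 3/11, i.e. (h − 1) = (9/11)·(f − 4).
Rewrite the budget in excess-of-subsistence terms: 8·(f − 4) + (88/3)·(h − 1) = 1240/3 − 8·4 − (88/3)·1 = 352.
Substituting, 32·(f − 4) = 352, so f − 4 = 11 and f* = 15.
Then h − 1 = (9/11)·11 = 9, so h* = 10.

f* = 15, h* = 10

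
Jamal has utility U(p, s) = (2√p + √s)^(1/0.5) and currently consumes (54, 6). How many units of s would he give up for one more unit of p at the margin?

MRS = 2/3

For CES with ρ = 0.5, MRS = (2/1)·√(s/p).
At (54, 6): MRS = 2/3.
That is, one extra unit of p is worth 2/3 units of s at the margin.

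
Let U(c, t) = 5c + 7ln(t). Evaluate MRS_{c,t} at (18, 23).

MRS = 115/7

MU_c = 5, MU_t = 7/t.
MRS = 5 ÷ (7/t).
At (18, 23): MRS = 115/7.
So at (18, 23) the consumer would give up 115/7 units of t for one more unit of c.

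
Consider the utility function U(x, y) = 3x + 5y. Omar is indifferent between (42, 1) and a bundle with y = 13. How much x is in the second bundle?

U(42, 1) = 131.
Set U(x, 13) = 131 and solve.
3x + 5·13 = 131 ⇒ 3x = 66 ⇒ x = 22.
Check: U(22, 13) = 131.

x = 22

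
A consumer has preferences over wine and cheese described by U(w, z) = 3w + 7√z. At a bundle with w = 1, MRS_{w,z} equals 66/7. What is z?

z = 121

MU_w = 3, MU_z = 7/(2√z).
MRS = 3 ÷ (7/(2√z)).
MRS depends only on z: (6/7)·√z = 66/7 ⇒ √z = (66/7)/(6/7) = 11 ⇒ z = 121.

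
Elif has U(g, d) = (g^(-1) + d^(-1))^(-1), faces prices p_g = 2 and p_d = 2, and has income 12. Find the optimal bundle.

For CES with ρ = -1, MRS = (d/g)^2.
Tangency: set MRS = p_g/p_d = 2/2 = 1.
So (d/g)^2 = 1; taking the square root, d/g = 1, i.e. d = g.
Substitute into the budget 2·g + 2·d = 12: 4·g = 12, so g* = 3 and d* = 3.

g* = 3, d* = 3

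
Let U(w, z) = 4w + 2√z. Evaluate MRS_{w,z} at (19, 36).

MRS = 24

MU_w = 4, MU_z = 2/(2√z).
MRS = 4 ÷ (2/(2√z)).
At (19, 36): MRS = 24.
So at (19, 36) the consumer would give up 24 units of z for one more unit of w.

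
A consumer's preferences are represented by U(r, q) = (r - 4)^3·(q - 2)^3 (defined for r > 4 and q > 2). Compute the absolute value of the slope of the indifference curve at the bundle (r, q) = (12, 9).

MU_r = 3·(r−4)^2·(q−2)^3, MU_q = 3·(r−4)^3·(q−2)^2.
MRS = (q−2)/(r−4).
At (12, 9): MRS = 0.875.
That is, one extra unit of r is worth 0.875 units of q at the margin.

MRS = 0.875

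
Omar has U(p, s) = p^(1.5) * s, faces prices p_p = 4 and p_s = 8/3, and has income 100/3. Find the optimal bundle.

p* = 5, s* = 5

MU_p = 1.5·√p·s and MU_s = p^(1.5).
MRS = MU_p/MU_s = (1.5)·s/p.
Tangency: set MRS = p_p/p_s = 4/(8/3) = 1.5.
So (1.5)·s/p = 1.5, i.e. s = p.
Substitute into the budget 4·p + (8/3)·s = 100/3: (20/3)·p = 100/3, so p* = 5.
Then s* = 5.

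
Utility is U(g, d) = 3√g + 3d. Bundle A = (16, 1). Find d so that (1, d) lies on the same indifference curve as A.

U(16, 1) = 15.
Set U(1, d) = 15 and solve.
With g = 1: √1 = 1, so 3d = 15 − 3·1 = 12 and d = 4.
Check: U(1, 4) = 15.

d = 4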